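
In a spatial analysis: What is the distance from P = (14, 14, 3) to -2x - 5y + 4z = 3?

distance = |a·x₀ + b·y₀ + c·z₀ - d| / √(a² + b² + c²)
  = |(-2)·14 + (-5)·14 + 4·3 - 3| / √((-2)² + (-5)² + 4²)
  = |-28 - 70 + 12 - 3| / √(4 + 25 + 16)
  = |-89| / √45
  = 89 / 6.708
  ≈ 13.27

13.27


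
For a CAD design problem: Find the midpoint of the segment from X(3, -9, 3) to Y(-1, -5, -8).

M = ((x₁+x₂)/2, (y₁+y₂)/2, (z₁+z₂)/2)
  = ((3 - 1)/2, (-9 - 5)/2, (3 - 8)/2)
  = (2/2, -14/2, -5/2)
  = (1, -7, -2.5)

(1, -7, -2.5)


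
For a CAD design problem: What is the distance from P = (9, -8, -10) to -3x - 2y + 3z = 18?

distance = |a·x₀ + b·y₀ + c·z₀ - d| / √(a² + b² + c²)
  = |(-3)·9 + (-2)·(-8) + 3·(-10) - 18| / √((-3)² + (-2)² + 3²)
  = |-27 + 16 - 30 - 18| / √(9 + 4 + 9)
  = |-59| / √22
  = 59 / 4.69
  ≈ 12.58

12.58


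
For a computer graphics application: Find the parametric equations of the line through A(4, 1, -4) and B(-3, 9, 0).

Direction vector d = B - A = (-3 - 4, 9 - 1, 0 + 4) = (-7, 8, 4)
Parametric form r = A + t·d:
x = 4 - 7t, y = 1 + 8t, z = -4 + 4t

x = 4 - 7t, y = 1 + 8t, z = -4 + 4t


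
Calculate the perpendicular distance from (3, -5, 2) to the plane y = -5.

distance = |a·x₀ + b·y₀ + c·z₀ - d| / √(a² + b² + c²)
  = |0·3 + 1·(-5) + 0·2 - (-5)| / √(0² + 1² + 0²)
  = |0 - 5 + 0 + 5| / √(0 + 1 + 0)
  = |0| / √1
  = 0 / 1
  ≈ 0

0


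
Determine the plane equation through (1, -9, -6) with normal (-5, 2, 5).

The plane through P with normal n = (a, b, c) satisfies n·(r - P) = 0,
i.e. ax + by + cz = a·x₀ + b·y₀ + c·z₀.
d = (-5)·1 + 2·(-9) + 5·(-6)
  = -5 - 18 - 30
  = -53
Equation: -5x + 2y + 5z = -53

-5x + 2y + 5z = -53


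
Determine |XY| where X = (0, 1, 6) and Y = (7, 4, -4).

d = √[(x₂-x₁)² + (y₂-y₁)² + (z₂-z₁)²]
  = √[7² + 3² + (-10)²]
  = √[49 + 9 + 100]
  = √158
  ≈ 12.57

12.57


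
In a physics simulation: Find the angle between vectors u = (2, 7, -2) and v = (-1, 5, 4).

u·v = 2·(-1) + 7·5 + (-2)·4 = -2 + 35 - 8 = 25
|u| = √(2² + 7² + (-2)²) = √57 ≈ 7.55
|v| = √((-1)² + 5² + 4²) = √42 ≈ 6.481
cos θ = (u·v)/(|u||v|) = 25/(7.55·6.481) ≈ 0.5109
θ = arccos(0.5109) ≈ 59.27°

59.27°


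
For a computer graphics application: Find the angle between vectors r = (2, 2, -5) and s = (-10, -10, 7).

r·s = 2·(-10) + 2·(-10) + (-5)·7 = -20 - 20 - 35 = -75
|r| = √(2² + 2² + (-5)²) = √33 ≈ 5.745
|s| = √((-10)² + (-10)² + 7²) = √249 ≈ 15.78
cos θ = (r·s)/(|r||s|) = -75/(5.745·15.78) ≈ -0.8274
θ = arccos(-0.8274) ≈ 145.8°

145.8°


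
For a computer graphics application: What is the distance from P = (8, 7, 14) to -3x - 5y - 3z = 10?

distance = |a·x₀ + b·y₀ + c·z₀ - d| / √(a² + b² + c²)
  = |(-3)·8 + (-5)·7 + (-3)·14 - 10| / √((-3)² + (-5)² + (-3)²)
  = |-24 - 35 - 42 - 10| / √(9 + 25 + 9)
  = |-111| / √43
  = 111 / 6.557
  ≈ 16.93

16.93


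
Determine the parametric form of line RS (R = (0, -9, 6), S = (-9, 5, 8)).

Direction vector d = S - R = (-9 + 0, 5 + 9, 8 - 6) = (-9, 14, 2)
Parametric form r = R + t·d:
x = 0 - 9t, y = -9 + 14t, z = 6 + 2t

x = 0 - 9t, y = -9 + 14t, z = 6 + 2t


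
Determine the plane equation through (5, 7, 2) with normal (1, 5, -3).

The plane through P with normal n = (a, b, c) satisfies n·(r - P) = 0,
i.e. ax + by + cz = a·x₀ + b·y₀ + c·z₀.
d = 1·5 + 5·7 + (-3)·2
  = 5 + 35 - 6
  = 34
Equation: x + 5y - 3z = 34

x + 5y - 3z = 34


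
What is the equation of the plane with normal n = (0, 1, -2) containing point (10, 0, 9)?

The plane through P with normal n = (a, b, c) satisfies n·(r - P) = 0,
i.e. ax + by + cz = a·x₀ + b·y₀ + c·z₀.
d = 0·10 + 1·0 + (-2)·9
  = 0 + 0 - 18
  = -18
Equation: y - 2z = -18

y - 2z = -18


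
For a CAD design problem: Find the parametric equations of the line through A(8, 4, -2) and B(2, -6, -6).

Direction vector d = B - A = (2 - 8, -6 - 4, -6 + 2) = (-6, -10, -4)
Parametric form r = A + t·d:
x = 8 - 6t, y = 4 - 10t, z = -2 - 4t

x = 8 - 6t, y = 4 - 10t, z = -2 - 4t


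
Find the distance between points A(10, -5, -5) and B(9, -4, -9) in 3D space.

d = √[(x₂-x₁)² + (y₂-y₁)² + (z₂-z₁)²]
  = √[(-1)² + 1² + (-4)²]
  = √[1 + 1 + 16]
  = √18
  ≈ 4.243

4.243


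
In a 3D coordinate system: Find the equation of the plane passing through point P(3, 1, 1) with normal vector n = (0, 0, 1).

The plane through P with normal n = (a, b, c) satisfies n·(r - P) = 0,
i.e. ax + by + cz = a·x₀ + b·y₀ + c·z₀.
d = 0·3 + 0·1 + 1·1
  = 0 + 0 + 1
  = 1
Equation: z = 1

z = 1


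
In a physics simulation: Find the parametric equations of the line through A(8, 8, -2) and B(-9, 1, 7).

Direction vector d = B - A = (-9 - 8, 1 - 8, 7 + 2) = (-17, -7, 9)
Parametric form r = A + t·d:
x = 8 - 17t, y = 8 - 7t, z = -2 + 9t

x = 8 - 17t, y = 8 - 7t, z = -2 + 9t


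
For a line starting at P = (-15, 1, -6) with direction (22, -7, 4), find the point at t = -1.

P(t) = P + t·d
  = (-15 + 22·(-1), 1 + (-7)·(-1), -6 + 4·(-1))
  = (-15 - 22, 1 + 7, -6 - 4)
  = (-37, 8, -10)

(-37, 8, -10)


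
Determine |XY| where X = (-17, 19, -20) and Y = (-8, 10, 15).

d = √[(x₂-x₁)² + (y₂-y₁)² + (z₂-z₁)²]
  = √[9² + (-9)² + 35²]
  = √[81 + 81 + 1225]
  = √1387
  ≈ 37.24

37.24


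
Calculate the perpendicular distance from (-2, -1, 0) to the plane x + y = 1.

distance = |a·x₀ + b·y₀ + c·z₀ - d| / √(a² + b² + c²)
  = |1·(-2) + 1·(-1) + 0·0 - 1| / √(1² + 1² + 0²)
  = |-2 - 1 + 0 - 1| / √(1 + 1 + 0)
  = |-4| / √2
  = 4 / 1.414
  ≈ 2.828

2.828


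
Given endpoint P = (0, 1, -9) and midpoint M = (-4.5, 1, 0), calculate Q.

Q = 2M - P
  = (2·(-4.5) - 0, 2·1 - 1, 2·0 - (-9))
  = (-9 + 0, 2 - 1, 0 + 9)
  = (-9, 1, 9)

(-9, 1, 9)


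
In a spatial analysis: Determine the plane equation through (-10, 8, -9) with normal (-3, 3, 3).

The plane through P with normal n = (a, b, c) satisfies n·(r - P) = 0,
i.e. ax + by + cz = a·x₀ + b·y₀ + c·z₀.
d = (-3)·(-10) + 3·8 + 3·(-9)
  = 30 + 24 - 27
  = 27
Equation: -3x + 3y + 3z = 27

-3x + 3y + 3z = 27


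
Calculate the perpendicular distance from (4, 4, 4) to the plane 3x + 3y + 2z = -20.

distance = |a·x₀ + b·y₀ + c·z₀ - d| / √(a² + b² + c²)
  = |3·4 + 3·4 + 2·4 - (-20)| / √(3² + 3² + 2²)
  = |12 + 12 + 8 + 20| / √(9 + 9 + 4)
  = |52| / √22
  = 52 / 4.69
  ≈ 11.09

11.09


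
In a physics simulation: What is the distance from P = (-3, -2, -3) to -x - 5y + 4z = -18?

distance = |a·x₀ + b·y₀ + c·z₀ - d| / √(a² + b² + c²)
  = |(-1)·(-3) + (-5)·(-2) + 4·(-3) - (-18)| / √((-1)² + (-5)² + 4²)
  = |3 + 10 - 12 + 18| / √(1 + 25 + 16)
  = |19| / √42
  = 19 / 6.481
  ≈ 2.932

2.932


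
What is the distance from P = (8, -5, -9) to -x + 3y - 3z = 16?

distance = |a·x₀ + b·y₀ + c·z₀ - d| / √(a² + b² + c²)
  = |(-1)·8 + 3·(-5) + (-3)·(-9) - 16| / √((-1)² + 3² + (-3)²)
  = |-8 - 15 + 27 - 16| / √(1 + 9 + 9)
  = |-12| / √19
  = 12 / 4.359
  ≈ 2.753

2.753


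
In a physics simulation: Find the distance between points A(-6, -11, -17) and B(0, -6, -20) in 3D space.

d = √[(x₂-x₁)² + (y₂-y₁)² + (z₂-z₁)²]
  = √[6² + 5² + (-3)²]
  = √[36 + 25 + 9]
  = √70
  ≈ 8.367

8.367


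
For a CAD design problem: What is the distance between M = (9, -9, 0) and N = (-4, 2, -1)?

d = √[(x₂-x₁)² + (y₂-y₁)² + (z₂-z₁)²]
  = √[(-13)² + 11² + (-1)²]
  = √[169 + 121 + 1]
  = √291
  ≈ 17.06

17.06


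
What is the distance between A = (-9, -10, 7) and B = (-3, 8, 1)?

d = √[(x₂-x₁)² + (y₂-y₁)² + (z₂-z₁)²]
  = √[6² + 18² + (-6)²]
  = √[36 + 324 + 36]
  = √396
  ≈ 19.9

19.9


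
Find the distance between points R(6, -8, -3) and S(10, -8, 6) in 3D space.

d = √[(x₂-x₁)² + (y₂-y₁)² + (z₂-z₁)²]
  = √[4² + 0² + 9²]
  = √[16 + 0 + 81]
  = √97
  ≈ 9.849

9.849


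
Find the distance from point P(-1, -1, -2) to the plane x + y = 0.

distance = |a·x₀ + b·y₀ + c·z₀ - d| / √(a² + b² + c²)
  = |1·(-1) + 1·(-1) + 0·(-2) - 0| / √(1² + 1² + 0²)
  = |-1 - 1 + 0 + 0| / √(1 + 1 + 0)
  = |-2| / √2
  = 2 / 1.414
  ≈ 1.414

1.414


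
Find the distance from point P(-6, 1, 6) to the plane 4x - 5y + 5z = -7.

distance = |a·x₀ + b·y₀ + c·z₀ - d| / √(a² + b² + c²)
  = |4·(-6) + (-5)·1 + 5·6 - (-7)| / √(4² + (-5)² + 5²)
  = |-24 - 5 + 30 + 7| / √(16 + 25 + 25)
  = |8| / √66
  = 8 / 8.124
  ≈ 0.9847

0.9847


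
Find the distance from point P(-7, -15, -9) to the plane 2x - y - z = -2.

distance = |a·x₀ + b·y₀ + c·z₀ - d| / √(a² + b² + c²)
  = |2·(-7) + (-1)·(-15) + (-1)·(-9) - (-2)| / √(2² + (-1)² + (-1)²)
  = |-14 + 15 + 9 + 2| / √(4 + 1 + 1)
  = |12| / √6
  = 12 / 2.449
  ≈ 4.899

4.899


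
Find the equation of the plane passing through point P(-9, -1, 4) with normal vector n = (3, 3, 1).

The plane through P with normal n = (a, b, c) satisfies n·(r - P) = 0,
i.e. ax + by + cz = a·x₀ + b·y₀ + c·z₀.
d = 3·(-9) + 3·(-1) + 1·4
  = -27 - 3 + 4
  = -26
Equation: 3x + 3y + z = -26

3x + 3y + z = -26


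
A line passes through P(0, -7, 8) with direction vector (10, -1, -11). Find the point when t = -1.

P(t) = P + t·d
  = (0 + 10·(-1), -7 + (-1)·(-1), 8 + (-11)·(-1))
  = (0 - 10, -7 + 1, 8 + 11)
  = (-10, -6, 19)

(-10, -6, 19)


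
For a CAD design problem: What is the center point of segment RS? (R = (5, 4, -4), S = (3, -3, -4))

M = ((x₁+x₂)/2, (y₁+y₂)/2, (z₁+z₂)/2)
  = ((5 + 3)/2, (4 - 3)/2, (-4 - 4)/2)
  = (8/2, 1/2, -8/2)
  = (4, 0.5, -4)

(4, 0.5, -4)


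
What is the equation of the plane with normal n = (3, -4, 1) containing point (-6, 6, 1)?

The plane through P with normal n = (a, b, c) satisfies n·(r - P) = 0,
i.e. ax + by + cz = a·x₀ + b·y₀ + c·z₀.
d = 3·(-6) + (-4)·6 + 1·1
  = -18 - 24 + 1
  = -41
Equation: 3x - 4y + z = -41

3x - 4y + z = -41


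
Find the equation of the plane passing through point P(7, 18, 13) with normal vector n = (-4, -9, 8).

The plane through P with normal n = (a, b, c) satisfies n·(r - P) = 0,
i.e. ax + by + cz = a·x₀ + b·y₀ + c·z₀.
d = (-4)·7 + (-9)·18 + 8·13
  = -28 - 162 + 104
  = -86
Equation: -4x - 9y + 8z = -86

-4x - 9y + 8z = -86


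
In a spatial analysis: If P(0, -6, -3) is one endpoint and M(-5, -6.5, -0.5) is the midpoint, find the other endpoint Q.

Q = 2M - P
  = (2·(-5) - 0, 2·(-6.5) - (-6), 2·(-0.5) - (-3))
  = (-10 + 0, -13 + 6, -1 + 3)
  = (-10, -7, 2)

(-10, -7, 2)


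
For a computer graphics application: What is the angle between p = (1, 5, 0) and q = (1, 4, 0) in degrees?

p·q = 1·1 + 5·4 + 0·0 = 1 + 20 + 0 = 21
|p| = √(1² + 5² + 0²) = √26 ≈ 5.099
|q| = √(1² + 4² + 0²) = √17 ≈ 4.123
cos θ = (p·q)/(|p||q|) = 21/(5.099·4.123) ≈ 0.9989
θ = arccos(0.9989) ≈ 2.726°

2.726°


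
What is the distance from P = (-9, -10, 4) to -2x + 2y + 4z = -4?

distance = |a·x₀ + b·y₀ + c·z₀ - d| / √(a² + b² + c²)
  = |(-2)·(-9) + 2·(-10) + 4·4 - (-4)| / √((-2)² + 2² + 4²)
  = |18 - 20 + 16 + 4| / √(4 + 4 + 16)
  = |18| / √24
  = 18 / 4.899
  ≈ 3.674

3.674


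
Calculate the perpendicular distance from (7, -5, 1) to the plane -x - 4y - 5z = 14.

distance = |a·x₀ + b·y₀ + c·z₀ - d| / √(a² + b² + c²)
  = |(-1)·7 + (-4)·(-5) + (-5)·1 - 14| / √((-1)² + (-4)² + (-5)²)
  = |-7 + 20 - 5 - 14| / √(1 + 16 + 25)
  = |-6| / √42
  = 6 / 6.481
  ≈ 0.9258

0.9258


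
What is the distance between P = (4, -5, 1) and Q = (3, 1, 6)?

d = √[(x₂-x₁)² + (y₂-y₁)² + (z₂-z₁)²]
  = √[(-1)² + 6² + 5²]
  = √[1 + 36 + 25]
  = √62
  ≈ 7.874

7.874


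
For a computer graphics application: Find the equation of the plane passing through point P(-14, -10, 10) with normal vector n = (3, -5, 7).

The plane through P with normal n = (a, b, c) satisfies n·(r - P) = 0,
i.e. ax + by + cz = a·x₀ + b·y₀ + c·z₀.
d = 3·(-14) + (-5)·(-10) + 7·10
  = -42 + 50 + 70
  = 78
Equation: 3x - 5y + 7z = 78

3x - 5y + 7z = 78


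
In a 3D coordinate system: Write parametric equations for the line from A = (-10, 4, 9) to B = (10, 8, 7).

Direction vector d = B - A = (10 + 10, 8 - 4, 7 - 9) = (20, 4, -2)
Parametric form r = A + t·d:
x = -10 + 20t, y = 4 + 4t, z = 9 - 2t

x = -10 + 20t, y = 4 + 4t, z = 9 - 2t


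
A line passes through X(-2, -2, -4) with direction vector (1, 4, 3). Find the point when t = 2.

P(t) = X + t·d
  = (-2 + 1·2, -2 + 4·2, -4 + 3·2)
  = (-2 + 2, -2 + 8, -4 + 6)
  = (0, 6, 2)

(0, 6, 2)


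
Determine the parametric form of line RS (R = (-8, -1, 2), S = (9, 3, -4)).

Direction vector d = S - R = (9 + 8, 3 + 1, -4 - 2) = (17, 4, -6)
Parametric form r = R + t·d:
x = -8 + 17t, y = -1 + 4t, z = 2 - 6t

x = -8 + 17t, y = -1 + 4t, z = 2 - 6t


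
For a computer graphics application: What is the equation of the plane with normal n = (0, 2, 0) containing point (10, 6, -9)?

The plane through P with normal n = (a, b, c) satisfies n·(r - P) = 0,
i.e. ax + by + cz = a·x₀ + b·y₀ + c·z₀.
d = 0·10 + 2·6 + 0·(-9)
  = 0 + 12 + 0
  = 12
Equation: 2y = 12

2y = 12


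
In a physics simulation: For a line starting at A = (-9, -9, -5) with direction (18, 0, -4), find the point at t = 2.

P(t) = A + t·d
  = (-9 + 18·2, -9 + 0·2, -5 + (-4)·2)
  = (-9 + 36, -9 + 0, -5 - 8)
  = (27, -9, -13)

(27, -9, -13)


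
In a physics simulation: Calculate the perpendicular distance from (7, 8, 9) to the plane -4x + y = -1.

distance = |a·x₀ + b·y₀ + c·z₀ - d| / √(a² + b² + c²)
  = |(-4)·7 + 1·8 + 0·9 - (-1)| / √((-4)² + 1² + 0²)
  = |-28 + 8 + 0 + 1| / √(16 + 1 + 0)
  = |-19| / √17
  = 19 / 4.123
  ≈ 4.608

4.608


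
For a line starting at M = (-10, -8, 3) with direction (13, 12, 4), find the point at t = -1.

P(t) = M + t·d
  = (-10 + 13·(-1), -8 + 12·(-1), 3 + 4·(-1))
  = (-10 - 13, -8 - 12, 3 - 4)
  = (-23, -20, -1)

(-23, -20, -1)


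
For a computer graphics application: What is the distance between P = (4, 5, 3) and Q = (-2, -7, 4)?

d = √[(x₂-x₁)² + (y₂-y₁)² + (z₂-z₁)²]
  = √[(-6)² + (-12)² + 1²]
  = √[36 + 144 + 1]
  = √181
  ≈ 13.45

13.45


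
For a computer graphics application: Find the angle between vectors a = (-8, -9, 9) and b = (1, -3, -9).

a·b = (-8)·1 + (-9)·(-3) + 9·(-9) = -8 + 27 - 81 = -62
|a| = √((-8)² + (-9)² + 9²) = √226 ≈ 15.03
|b| = √(1² + (-3)² + (-9)²) = √91 ≈ 9.539
cos θ = (a·b)/(|a||b|) = -62/(15.03·9.539) ≈ -0.4323
θ = arccos(-0.4323) ≈ 115.6°

115.6°


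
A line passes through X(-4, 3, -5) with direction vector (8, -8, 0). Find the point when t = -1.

P(t) = X + t·d
  = (-4 + 8·(-1), 3 + (-8)·(-1), -5 + 0·(-1))
  = (-4 - 8, 3 + 8, -5 + 0)
  = (-12, 11, -5)

(-12, 11, -5)


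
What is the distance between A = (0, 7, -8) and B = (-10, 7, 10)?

d = √[(x₂-x₁)² + (y₂-y₁)² + (z₂-z₁)²]
  = √[(-10)² + 0² + 18²]
  = √[100 + 0 + 324]
  = √424
  ≈ 20.59

20.59


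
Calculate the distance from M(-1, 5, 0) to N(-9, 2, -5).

d = √[(x₂-x₁)² + (y₂-y₁)² + (z₂-z₁)²]
  = √[(-8)² + (-3)² + (-5)²]
  = √[64 + 9 + 25]
  = √98
  ≈ 9.899

9.899


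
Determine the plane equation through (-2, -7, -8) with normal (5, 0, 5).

The plane through P with normal n = (a, b, c) satisfies n·(r - P) = 0,
i.e. ax + by + cz = a·x₀ + b·y₀ + c·z₀.
d = 5·(-2) + 0·(-7) + 5·(-8)
  = -10 + 0 - 40
  = -50
Equation: 5x + 5z = -50

5x + 5z = -50


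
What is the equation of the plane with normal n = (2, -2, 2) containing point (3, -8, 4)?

The plane through P with normal n = (a, b, c) satisfies n·(r - P) = 0,
i.e. ax + by + cz = a·x₀ + b·y₀ + c·z₀.
d = 2·3 + (-2)·(-8) + 2·4
  = 6 + 16 + 8
  = 30
Equation: 2x - 2y + 2z = 30

2x - 2y + 2z = 30


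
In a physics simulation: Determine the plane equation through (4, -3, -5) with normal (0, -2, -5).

The plane through P with normal n = (a, b, c) satisfies n·(r - P) = 0,
i.e. ax + by + cz = a·x₀ + b·y₀ + c·z₀.
d = 0·4 + (-2)·(-3) + (-5)·(-5)
  = 0 + 6 + 25
  = 31
Equation: -2y - 5z = 31

-2y - 5z = 31


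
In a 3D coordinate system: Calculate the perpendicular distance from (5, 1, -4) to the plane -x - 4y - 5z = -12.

distance = |a·x₀ + b·y₀ + c·z₀ - d| / √(a² + b² + c²)
  = |(-1)·5 + (-4)·1 + (-5)·(-4) - (-12)| / √((-1)² + (-4)² + (-5)²)
  = |-5 - 4 + 20 + 12| / √(1 + 16 + 25)
  = |23| / √42
  = 23 / 6.481
  ≈ 3.549

3.549


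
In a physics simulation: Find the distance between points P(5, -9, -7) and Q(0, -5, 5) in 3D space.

d = √[(x₂-x₁)² + (y₂-y₁)² + (z₂-z₁)²]
  = √[(-5)² + 4² + 12²]
  = √[25 + 16 + 144]
  = √185
  ≈ 13.6

13.6


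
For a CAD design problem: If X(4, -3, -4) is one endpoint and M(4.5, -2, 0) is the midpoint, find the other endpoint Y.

Y = 2M - X
  = (2·4.5 - 4, 2·(-2) - (-3), 2·0 - (-4))
  = (9 - 4, -4 + 3, 0 + 4)
  = (5, -1, 4)

(5, -1, 4)


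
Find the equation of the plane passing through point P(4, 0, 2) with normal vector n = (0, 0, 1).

The plane through P with normal n = (a, b, c) satisfies n·(r - P) = 0,
i.e. ax + by + cz = a·x₀ + b·y₀ + c·z₀.
d = 0·4 + 0·0 + 1·2
  = 0 + 0 + 2
  = 2
Equation: z = 2

z = 2


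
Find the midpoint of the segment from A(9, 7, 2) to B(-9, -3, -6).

M = ((x₁+x₂)/2, (y₁+y₂)/2, (z₁+z₂)/2)
  = ((9 - 9)/2, (7 - 3)/2, (2 - 6)/2)
  = (0/2, 4/2, -4/2)
  = (0, 2, -2)

(0, 2, -2)


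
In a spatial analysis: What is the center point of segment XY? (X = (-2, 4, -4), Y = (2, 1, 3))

M = ((x₁+x₂)/2, (y₁+y₂)/2, (z₁+z₂)/2)
  = ((-2 + 2)/2, (4 + 1)/2, (-4 + 3)/2)
  = (0/2, 5/2, -1/2)
  = (0, 2.5, -0.5)

(0, 2.5, -0.5)


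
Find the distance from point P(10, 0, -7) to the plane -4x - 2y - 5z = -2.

distance = |a·x₀ + b·y₀ + c·z₀ - d| / √(a² + b² + c²)
  = |(-4)·10 + (-2)·0 + (-5)·(-7) - (-2)| / √((-4)² + (-2)² + (-5)²)
  = |-40 + 0 + 35 + 2| / √(16 + 4 + 25)
  = |-3| / √45
  = 3 / 6.708
  ≈ 0.4472

0.4472


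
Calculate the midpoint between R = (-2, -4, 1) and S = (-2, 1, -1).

M = ((x₁+x₂)/2, (y₁+y₂)/2, (z₁+z₂)/2)
  = ((-2 - 2)/2, (-4 + 1)/2, (1 - 1)/2)
  = (-4/2, -3/2, 0/2)
  = (-2, -1.5, 0)

(-2, -1.5, 0)


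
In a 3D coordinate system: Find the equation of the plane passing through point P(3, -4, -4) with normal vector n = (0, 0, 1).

The plane through P with normal n = (a, b, c) satisfies n·(r - P) = 0,
i.e. ax + by + cz = a·x₀ + b·y₀ + c·z₀.
d = 0·3 + 0·(-4) + 1·(-4)
  = 0 + 0 - 4
  = -4
Equation: z = -4

z = -4


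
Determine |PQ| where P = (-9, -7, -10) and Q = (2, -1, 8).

d = √[(x₂-x₁)² + (y₂-y₁)² + (z₂-z₁)²]
  = √[11² + 6² + 18²]
  = √[121 + 36 + 324]
  = √481
  ≈ 21.93

21.93


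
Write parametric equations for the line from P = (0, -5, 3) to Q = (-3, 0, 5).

Direction vector d = Q - P = (-3 + 0, 0 + 5, 5 - 3) = (-3, 5, 2)
Parametric form r = P + t·d:
x = 0 - 3t, y = -5 + 5t, z = 3 + 2t

x = 0 - 3t, y = -5 + 5t, z = 3 + 2t


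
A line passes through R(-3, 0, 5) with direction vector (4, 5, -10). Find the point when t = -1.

P(t) = R + t·d
  = (-3 + 4·(-1), 0 + 5·(-1), 5 + (-10)·(-1))
  = (-3 - 4, 0 - 5, 5 + 10)
  = (-7, -5, 15)

(-7, -5, 15)


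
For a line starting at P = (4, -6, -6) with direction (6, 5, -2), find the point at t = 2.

P(t) = P + t·d
  = (4 + 6·2, -6 + 5·2, -6 + (-2)·2)
  = (4 + 12, -6 + 10, -6 - 4)
  = (16, 4, -10)

(16, 4, -10)


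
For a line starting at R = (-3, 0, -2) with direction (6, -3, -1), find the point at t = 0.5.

P(t) = R + t·d
  = (-3 + 6·0.5, 0 + (-3)·0.5, -2 + (-1)·0.5)
  = (-3 + 3, 0 - 1.5, -2 - 0.5)
  = (0, -1.5, -2.5)

(0, -1.5, -2.5)


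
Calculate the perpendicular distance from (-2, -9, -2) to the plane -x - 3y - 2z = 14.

distance = |a·x₀ + b·y₀ + c·z₀ - d| / √(a² + b² + c²)
  = |(-1)·(-2) + (-3)·(-9) + (-2)·(-2) - 14| / √((-1)² + (-3)² + (-2)²)
  = |2 + 27 + 4 - 14| / √(1 + 9 + 4)
  = |19| / √14
  = 19 / 3.742
  ≈ 5.078

5.078


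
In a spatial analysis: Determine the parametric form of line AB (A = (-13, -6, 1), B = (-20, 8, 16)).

Direction vector d = B - A = (-20 + 13, 8 + 6, 16 - 1) = (-7, 14, 15)
Parametric form r = A + t·d:
x = -13 - 7t, y = -6 + 14t, z = 1 + 15t

x = -13 - 7t, y = -6 + 14t, z = 1 + 15t


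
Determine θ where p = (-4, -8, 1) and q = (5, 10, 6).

p·q = (-4)·5 + (-8)·10 + 1·6 = -20 - 80 + 6 = -94
|p| = √((-4)² + (-8)² + 1²) = √81 ≈ 9
|q| = √(5² + 10² + 6²) = √161 ≈ 12.69
cos θ = (p·q)/(|p||q|) = -94/(9·12.69) ≈ -0.8231
θ = arccos(-0.8231) ≈ 145.4°

145.4°


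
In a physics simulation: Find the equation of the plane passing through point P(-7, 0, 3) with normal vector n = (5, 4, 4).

The plane through P with normal n = (a, b, c) satisfies n·(r - P) = 0,
i.e. ax + by + cz = a·x₀ + b·y₀ + c·z₀.
d = 5·(-7) + 4·0 + 4·3
  = -35 + 0 + 12
  = -23
Equation: 5x + 4y + 4z = -23

5x + 4y + 4z = -23


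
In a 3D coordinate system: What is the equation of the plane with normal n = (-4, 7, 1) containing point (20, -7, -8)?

The plane through P with normal n = (a, b, c) satisfies n·(r - P) = 0,
i.e. ax + by + cz = a·x₀ + b·y₀ + c·z₀.
d = (-4)·20 + 7·(-7) + 1·(-8)
  = -80 - 49 - 8
  = -137
Equation: -4x + 7y + z = -137

-4x + 7y + z = -137


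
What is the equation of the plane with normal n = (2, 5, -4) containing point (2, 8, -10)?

The plane through P with normal n = (a, b, c) satisfies n·(r - P) = 0,
i.e. ax + by + cz = a·x₀ + b·y₀ + c·z₀.
d = 2·2 + 5·8 + (-4)·(-10)
  = 4 + 40 + 40
  = 84
Equation: 2x + 5y - 4z = 84

2x + 5y - 4z = 84


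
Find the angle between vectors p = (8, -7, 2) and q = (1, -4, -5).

p·q = 8·1 + (-7)·(-4) + 2·(-5) = 8 + 28 - 10 = 26
|p| = √(8² + (-7)² + 2²) = √117 ≈ 10.82
|q| = √(1² + (-4)² + (-5)²) = √42 ≈ 6.481
cos θ = (p·q)/(|p||q|) = 26/(10.82·6.481) ≈ 0.3709
θ = arccos(0.3709) ≈ 68.23°

68.23°


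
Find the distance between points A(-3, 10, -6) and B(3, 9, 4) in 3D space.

d = √[(x₂-x₁)² + (y₂-y₁)² + (z₂-z₁)²]
  = √[6² + (-1)² + 10²]
  = √[36 + 1 + 100]
  = √137
  ≈ 11.7

11.7


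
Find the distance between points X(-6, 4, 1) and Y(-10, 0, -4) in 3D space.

d = √[(x₂-x₁)² + (y₂-y₁)² + (z₂-z₁)²]
  = √[(-4)² + (-4)² + (-5)²]
  = √[16 + 16 + 25]
  = √57
  ≈ 7.55

7.55


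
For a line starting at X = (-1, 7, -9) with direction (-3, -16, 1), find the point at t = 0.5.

P(t) = X + t·d
  = (-1 + (-3)·0.5, 7 + (-16)·0.5, -9 + 1·0.5)
  = (-1 - 1.5, 7 - 8, -9 + 0.5)
  = (-2.5, -1, -8.5)

(-2.5, -1, -8.5)


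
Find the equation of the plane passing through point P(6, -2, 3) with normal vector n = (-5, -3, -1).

The plane through P with normal n = (a, b, c) satisfies n·(r - P) = 0,
i.e. ax + by + cz = a·x₀ + b·y₀ + c·z₀.
d = (-5)·6 + (-3)·(-2) + (-1)·3
  = -30 + 6 - 3
  = -27
Equation: -5x - 3y - z = -27

-5x - 3y - z = -27


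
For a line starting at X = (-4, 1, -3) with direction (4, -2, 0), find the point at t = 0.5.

P(t) = X + t·d
  = (-4 + 4·0.5, 1 + (-2)·0.5, -3 + 0·0.5)
  = (-4 + 2, 1 - 1, -3 + 0)
  = (-2, 0, -3)

(-2, 0, -3)


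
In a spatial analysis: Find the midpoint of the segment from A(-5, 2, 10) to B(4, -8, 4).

M = ((x₁+x₂)/2, (y₁+y₂)/2, (z₁+z₂)/2)
  = ((-5 + 4)/2, (2 - 8)/2, (10 + 4)/2)
  = (-1/2, -6/2, 14/2)
  = (-0.5, -3, 7)

(-0.5, -3, 7)


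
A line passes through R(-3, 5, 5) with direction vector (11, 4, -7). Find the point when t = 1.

P(t) = R + t·d
  = (-3 + 11·1, 5 + 4·1, 5 + (-7)·1)
  = (-3 + 11, 5 + 4, 5 - 7)
  = (8, 9, -2)

(8, 9, -2)


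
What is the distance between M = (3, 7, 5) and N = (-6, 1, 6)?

d = √[(x₂-x₁)² + (y₂-y₁)² + (z₂-z₁)²]
  = √[(-9)² + (-6)² + 1²]
  = √[81 + 36 + 1]
  = √118
  ≈ 10.86

10.86


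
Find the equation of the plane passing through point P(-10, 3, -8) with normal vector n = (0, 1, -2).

The plane through P with normal n = (a, b, c) satisfies n·(r - P) = 0,
i.e. ax + by + cz = a·x₀ + b·y₀ + c·z₀.
d = 0·(-10) + 1·3 + (-2)·(-8)
  = 0 + 3 + 16
  = 19
Equation: y - 2z = 19

y - 2z = 19


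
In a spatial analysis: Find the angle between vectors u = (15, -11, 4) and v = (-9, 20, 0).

u·v = 15·(-9) + (-11)·20 + 4·0 = -135 - 220 + 0 = -355
|u| = √(15² + (-11)² + 4²) = √362 ≈ 19.03
|v| = √((-9)² + 20² + 0²) = √481 ≈ 21.93
cos θ = (u·v)/(|u||v|) = -355/(19.03·21.93) ≈ -0.8507
θ = arccos(-0.8507) ≈ 148.3°

148.3°


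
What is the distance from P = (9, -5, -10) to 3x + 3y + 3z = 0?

distance = |a·x₀ + b·y₀ + c·z₀ - d| / √(a² + b² + c²)
  = |3·9 + 3·(-5) + 3·(-10) - 0| / √(3² + 3² + 3²)
  = |27 - 15 - 30 + 0| / √(9 + 9 + 9)
  = |-18| / √27
  = 18 / 5.196
  ≈ 3.464

3.464


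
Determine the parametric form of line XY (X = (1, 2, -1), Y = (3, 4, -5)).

Direction vector d = Y - X = (3 - 1, 4 - 2, -5 + 1) = (2, 2, -4)
Parametric form r = X + t·d:
x = 1 + 2t, y = 2 + 2t, z = -1 - 4t

x = 1 + 2t, y = 2 + 2t, z = -1 - 4t


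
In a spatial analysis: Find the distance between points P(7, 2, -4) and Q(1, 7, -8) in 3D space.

d = √[(x₂-x₁)² + (y₂-y₁)² + (z₂-z₁)²]
  = √[(-6)² + 5² + (-4)²]
  = √[36 + 25 + 16]
  = √77
  ≈ 8.775

8.775


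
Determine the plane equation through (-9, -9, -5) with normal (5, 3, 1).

The plane through P with normal n = (a, b, c) satisfies n·(r - P) = 0,
i.e. ax + by + cz = a·x₀ + b·y₀ + c·z₀.
d = 5·(-9) + 3·(-9) + 1·(-5)
  = -45 - 27 - 5
  = -77
Equation: 5x + 3y + z = -77

5x + 3y + z = -77


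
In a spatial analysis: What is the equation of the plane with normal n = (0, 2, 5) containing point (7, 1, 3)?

The plane through P with normal n = (a, b, c) satisfies n·(r - P) = 0,
i.e. ax + by + cz = a·x₀ + b·y₀ + c·z₀.
d = 0·7 + 2·1 + 5·3
  = 0 + 2 + 15
  = 17
Equation: 2y + 5z = 17

2y + 5z = 17


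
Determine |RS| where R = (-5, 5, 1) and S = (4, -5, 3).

d = √[(x₂-x₁)² + (y₂-y₁)² + (z₂-z₁)²]
  = √[9² + (-10)² + 2²]
  = √[81 + 100 + 4]
  = √185
  ≈ 13.6

13.6


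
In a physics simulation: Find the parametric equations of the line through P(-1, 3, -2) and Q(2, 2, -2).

Direction vector d = Q - P = (2 + 1, 2 - 3, -2 + 2) = (3, -1, 0)
Parametric form r = P + t·d:
x = -1 + 3t, y = 3 - t, z = -2

x = -1 + 3t, y = 3 - t, z = -2


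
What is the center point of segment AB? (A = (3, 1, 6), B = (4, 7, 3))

M = ((x₁+x₂)/2, (y₁+y₂)/2, (z₁+z₂)/2)
  = ((3 + 4)/2, (1 + 7)/2, (6 + 3)/2)
  = (7/2, 8/2, 9/2)
  = (3.5, 4, 4.5)

(3.5, 4, 4.5)


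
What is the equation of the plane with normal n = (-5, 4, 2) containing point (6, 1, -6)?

The plane through P with normal n = (a, b, c) satisfies n·(r - P) = 0,
i.e. ax + by + cz = a·x₀ + b·y₀ + c·z₀.
d = (-5)·6 + 4·1 + 2·(-6)
  = -30 + 4 - 12
  = -38
Equation: -5x + 4y + 2z = -38

-5x + 4y + 2z = -38


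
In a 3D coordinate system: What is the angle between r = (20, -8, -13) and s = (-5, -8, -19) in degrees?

r·s = 20·(-5) + (-8)·(-8) + (-13)·(-19) = -100 + 64 + 247 = 211
|r| = √(20² + (-8)² + (-13)²) = √633 ≈ 25.16
|s| = √((-5)² + (-8)² + (-19)²) = √450 ≈ 21.21
cos θ = (r·s)/(|r||s|) = 211/(25.16·21.21) ≈ 0.3953
θ = arccos(0.3953) ≈ 66.71°

66.71°


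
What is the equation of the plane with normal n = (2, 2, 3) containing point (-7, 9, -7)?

The plane through P with normal n = (a, b, c) satisfies n·(r - P) = 0,
i.e. ax + by + cz = a·x₀ + b·y₀ + c·z₀.
d = 2·(-7) + 2·9 + 3·(-7)
  = -14 + 18 - 21
  = -17
Equation: 2x + 2y + 3z = -17

2x + 2y + 3z = -17


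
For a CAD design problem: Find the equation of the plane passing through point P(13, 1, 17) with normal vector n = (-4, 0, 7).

The plane through P with normal n = (a, b, c) satisfies n·(r - P) = 0,
i.e. ax + by + cz = a·x₀ + b·y₀ + c·z₀.
d = (-4)·13 + 0·1 + 7·17
  = -52 + 0 + 119
  = 67
Equation: -4x + 7z = 67

-4x + 7z = 67


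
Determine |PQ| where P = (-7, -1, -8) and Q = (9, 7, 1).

d = √[(x₂-x₁)² + (y₂-y₁)² + (z₂-z₁)²]
  = √[16² + 8² + 9²]
  = √[256 + 64 + 81]
  = √401
  ≈ 20.02

20.02


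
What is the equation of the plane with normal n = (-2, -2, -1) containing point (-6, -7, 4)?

The plane through P with normal n = (a, b, c) satisfies n·(r - P) = 0,
i.e. ax + by + cz = a·x₀ + b·y₀ + c·z₀.
d = (-2)·(-6) + (-2)·(-7) + (-1)·4
  = 12 + 14 - 4
  = 22
Equation: -2x - 2y - z = 22

-2x - 2y - z = 22


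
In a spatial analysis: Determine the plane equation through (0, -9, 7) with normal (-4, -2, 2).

The plane through P with normal n = (a, b, c) satisfies n·(r - P) = 0,
i.e. ax + by + cz = a·x₀ + b·y₀ + c·z₀.
d = (-4)·0 + (-2)·(-9) + 2·7
  = 0 + 18 + 14
  = 32
Equation: -4x - 2y + 2z = 32

-4x - 2y + 2z = 32


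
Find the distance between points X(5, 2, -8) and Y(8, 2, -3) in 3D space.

d = √[(x₂-x₁)² + (y₂-y₁)² + (z₂-z₁)²]
  = √[3² + 0² + 5²]
  = √[9 + 0 + 25]
  = √34
  ≈ 5.831

5.831


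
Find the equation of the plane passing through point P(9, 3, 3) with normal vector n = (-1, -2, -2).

The plane through P with normal n = (a, b, c) satisfies n·(r - P) = 0,
i.e. ax + by + cz = a·x₀ + b·y₀ + c·z₀.
d = (-1)·9 + (-2)·3 + (-2)·3
  = -9 - 6 - 6
  = -21
Equation: -x - 2y - 2z = -21

-x - 2y - 2z = -21


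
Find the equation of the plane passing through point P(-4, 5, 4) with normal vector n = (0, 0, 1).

The plane through P with normal n = (a, b, c) satisfies n·(r - P) = 0,
i.e. ax + by + cz = a·x₀ + b·y₀ + c·z₀.
d = 0·(-4) + 0·5 + 1·4
  = 0 + 0 + 4
  = 4
Equation: z = 4

z = 4


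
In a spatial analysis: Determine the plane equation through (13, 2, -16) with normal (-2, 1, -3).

The plane through P with normal n = (a, b, c) satisfies n·(r - P) = 0,
i.e. ax + by + cz = a·x₀ + b·y₀ + c·z₀.
d = (-2)·13 + 1·2 + (-3)·(-16)
  = -26 + 2 + 48
  = 24
Equation: -2x + y - 3z = 24

-2x + y - 3z = 24


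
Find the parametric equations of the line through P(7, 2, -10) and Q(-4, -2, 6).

Direction vector d = Q - P = (-4 - 7, -2 - 2, 6 + 10) = (-11, -4, 16)
Parametric form r = P + t·d:
x = 7 - 11t, y = 2 - 4t, z = -10 + 16t

x = 7 - 11t, y = 2 - 4t, z = -10 + 16t


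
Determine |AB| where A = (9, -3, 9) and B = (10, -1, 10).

d = √[(x₂-x₁)² + (y₂-y₁)² + (z₂-z₁)²]
  = √[1² + 2² + 1²]
  = √[1 + 4 + 1]
  = √6
  ≈ 2.449

2.449


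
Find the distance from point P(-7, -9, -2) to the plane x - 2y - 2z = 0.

distance = |a·x₀ + b·y₀ + c·z₀ - d| / √(a² + b² + c²)
  = |1·(-7) + (-2)·(-9) + (-2)·(-2) - 0| / √(1² + (-2)² + (-2)²)
  = |-7 + 18 + 4 + 0| / √(1 + 4 + 4)
  = |15| / √9
  = 15 / 3
  ≈ 5

5


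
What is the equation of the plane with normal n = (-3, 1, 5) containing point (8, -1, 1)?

The plane through P with normal n = (a, b, c) satisfies n·(r - P) = 0,
i.e. ax + by + cz = a·x₀ + b·y₀ + c·z₀.
d = (-3)·8 + 1·(-1) + 5·1
  = -24 - 1 + 5
  = -20
Equation: -3x + y + 5z = -20

-3x + y + 5z = -20


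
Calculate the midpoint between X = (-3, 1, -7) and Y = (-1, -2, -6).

M = ((x₁+x₂)/2, (y₁+y₂)/2, (z₁+z₂)/2)
  = ((-3 - 1)/2, (1 - 2)/2, (-7 - 6)/2)
  = (-4/2, -1/2, -13/2)
  = (-2, -0.5, -6.5)

(-2, -0.5, -6.5)


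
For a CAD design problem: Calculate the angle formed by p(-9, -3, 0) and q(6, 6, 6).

p·q = (-9)·6 + (-3)·6 + 0·6 = -54 - 18 + 0 = -72
|p| = √((-9)² + (-3)² + 0²) = √90 ≈ 9.487
|q| = √(6² + 6² + 6²) = √108 ≈ 10.39
cos θ = (p·q)/(|p||q|) = -72/(9.487·10.39) ≈ -0.7303
θ = arccos(-0.7303) ≈ 136.9°

136.9°


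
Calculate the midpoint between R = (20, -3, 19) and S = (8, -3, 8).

M = ((x₁+x₂)/2, (y₁+y₂)/2, (z₁+z₂)/2)
  = ((20 + 8)/2, (-3 - 3)/2, (19 + 8)/2)
  = (28/2, -6/2, 27/2)
  = (14, -3, 13.5)

(14, -3, 13.5)


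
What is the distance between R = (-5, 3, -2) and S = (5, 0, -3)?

d = √[(x₂-x₁)² + (y₂-y₁)² + (z₂-z₁)²]
  = √[10² + (-3)² + (-1)²]
  = √[100 + 9 + 1]
  = √110
  ≈ 10.49

10.49


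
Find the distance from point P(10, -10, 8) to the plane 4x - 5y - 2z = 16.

distance = |a·x₀ + b·y₀ + c·z₀ - d| / √(a² + b² + c²)
  = |4·10 + (-5)·(-10) + (-2)·8 - 16| / √(4² + (-5)² + (-2)²)
  = |40 + 50 - 16 - 16| / √(16 + 25 + 4)
  = |58| / √45
  = 58 / 6.708
  ≈ 8.646

8.646


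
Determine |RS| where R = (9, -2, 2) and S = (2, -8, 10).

d = √[(x₂-x₁)² + (y₂-y₁)² + (z₂-z₁)²]
  = √[(-7)² + (-6)² + 8²]
  = √[49 + 36 + 64]
  = √149
  ≈ 12.21

12.21


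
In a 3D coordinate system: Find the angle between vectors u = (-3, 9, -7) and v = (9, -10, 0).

u·v = (-3)·9 + 9·(-10) + (-7)·0 = -27 - 90 + 0 = -117
|u| = √((-3)² + 9² + (-7)²) = √139 ≈ 11.79
|v| = √(9² + (-10)² + 0²) = √181 ≈ 13.45
cos θ = (u·v)/(|u||v|) = -117/(11.79·13.45) ≈ -0.7376
θ = arccos(-0.7376) ≈ 137.5°

137.5°


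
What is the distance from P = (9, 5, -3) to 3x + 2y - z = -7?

distance = |a·x₀ + b·y₀ + c·z₀ - d| / √(a² + b² + c²)
  = |3·9 + 2·5 + (-1)·(-3) - (-7)| / √(3² + 2² + (-1)²)
  = |27 + 10 + 3 + 7| / √(9 + 4 + 1)
  = |47| / √14
  = 47 / 3.742
  ≈ 12.56

12.56


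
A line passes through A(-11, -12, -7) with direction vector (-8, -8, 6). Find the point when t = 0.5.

P(t) = A + t·d
  = (-11 + (-8)·0.5, -12 + (-8)·0.5, -7 + 6·0.5)
  = (-11 - 4, -12 - 4, -7 + 3)
  = (-15, -16, -4)

(-15, -16, -4)


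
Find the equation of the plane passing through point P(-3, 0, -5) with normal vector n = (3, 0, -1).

The plane through P with normal n = (a, b, c) satisfies n·(r - P) = 0,
i.e. ax + by + cz = a·x₀ + b·y₀ + c·z₀.
d = 3·(-3) + 0·0 + (-1)·(-5)
  = -9 + 0 + 5
  = -4
Equation: 3x - z = -4

3x - z = -4


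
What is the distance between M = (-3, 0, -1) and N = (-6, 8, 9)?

d = √[(x₂-x₁)² + (y₂-y₁)² + (z₂-z₁)²]
  = √[(-3)² + 8² + 10²]
  = √[9 + 64 + 100]
  = √173
  ≈ 13.15

13.15


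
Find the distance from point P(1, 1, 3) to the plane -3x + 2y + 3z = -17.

distance = |a·x₀ + b·y₀ + c·z₀ - d| / √(a² + b² + c²)
  = |(-3)·1 + 2·1 + 3·3 - (-17)| / √((-3)² + 2² + 3²)
  = |-3 + 2 + 9 + 17| / √(9 + 4 + 9)
  = |25| / √22
  = 25 / 4.69
  ≈ 5.33

5.33


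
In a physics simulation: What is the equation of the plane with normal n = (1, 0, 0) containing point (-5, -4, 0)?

The plane through P with normal n = (a, b, c) satisfies n·(r - P) = 0,
i.e. ax + by + cz = a·x₀ + b·y₀ + c·z₀.
d = 1·(-5) + 0·(-4) + 0·0
  = -5 + 0 + 0
  = -5
Equation: x = -5

x = -5


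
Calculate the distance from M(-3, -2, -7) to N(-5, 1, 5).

d = √[(x₂-x₁)² + (y₂-y₁)² + (z₂-z₁)²]
  = √[(-2)² + 3² + 12²]
  = √[4 + 9 + 144]
  = √157
  ≈ 12.53

12.53


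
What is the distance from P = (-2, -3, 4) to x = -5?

distance = |a·x₀ + b·y₀ + c·z₀ - d| / √(a² + b² + c²)
  = |1·(-2) + 0·(-3) + 0·4 - (-5)| / √(1² + 0² + 0²)
  = |-2 + 0 + 0 + 5| / √(1 + 0 + 0)
  = |3| / √1
  = 3 / 1
  ≈ 3

3


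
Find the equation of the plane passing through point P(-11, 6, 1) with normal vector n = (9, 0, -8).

The plane through P with normal n = (a, b, c) satisfies n·(r - P) = 0,
i.e. ax + by + cz = a·x₀ + b·y₀ + c·z₀.
d = 9·(-11) + 0·6 + (-8)·1
  = -99 + 0 - 8
  = -107
Equation: 9x - 8z = -107

9x - 8z = -107


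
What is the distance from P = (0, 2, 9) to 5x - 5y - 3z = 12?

distance = |a·x₀ + b·y₀ + c·z₀ - d| / √(a² + b² + c²)
  = |5·0 + (-5)·2 + (-3)·9 - 12| / √(5² + (-5)² + (-3)²)
  = |0 - 10 - 27 - 12| / √(25 + 25 + 9)
  = |-49| / √59
  = 49 / 7.681
  ≈ 6.379

6.379


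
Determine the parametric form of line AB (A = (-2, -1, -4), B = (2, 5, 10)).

Direction vector d = B - A = (2 + 2, 5 + 1, 10 + 4) = (4, 6, 14)
Parametric form r = A + t·d:
x = -2 + 4t, y = -1 + 6t, z = -4 + 14t

x = -2 + 4t, y = -1 + 6t, z = -4 + 14t


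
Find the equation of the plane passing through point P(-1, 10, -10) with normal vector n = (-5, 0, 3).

The plane through P with normal n = (a, b, c) satisfies n·(r - P) = 0,
i.e. ax + by + cz = a·x₀ + b·y₀ + c·z₀.
d = (-5)·(-1) + 0·10 + 3·(-10)
  = 5 + 0 - 30
  = -25
Equation: -5x + 3z = -25

-5x + 3z = -25


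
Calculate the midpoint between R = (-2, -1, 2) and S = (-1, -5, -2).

M = ((x₁+x₂)/2, (y₁+y₂)/2, (z₁+z₂)/2)
  = ((-2 - 1)/2, (-1 - 5)/2, (2 - 2)/2)
  = (-3/2, -6/2, 0/2)
  = (-1.5, -3, 0)

(-1.5, -3, 0)


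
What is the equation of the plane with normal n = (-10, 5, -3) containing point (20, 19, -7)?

The plane through P with normal n = (a, b, c) satisfies n·(r - P) = 0,
i.e. ax + by + cz = a·x₀ + b·y₀ + c·z₀.
d = (-10)·20 + 5·19 + (-3)·(-7)
  = -200 + 95 + 21
  = -84
Equation: -10x + 5y - 3z = -84

-10x + 5y - 3z = -84


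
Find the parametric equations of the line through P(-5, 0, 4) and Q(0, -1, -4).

Direction vector d = Q - P = (0 + 5, -1 + 0, -4 - 4) = (5, -1, -8)
Parametric form r = P + t·d:
x = -5 + 5t, y = 0 - t, z = 4 - 8t

x = -5 + 5t, y = 0 - t, z = 4 - 8t


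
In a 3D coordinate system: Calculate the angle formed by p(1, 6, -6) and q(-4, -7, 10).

p·q = 1·(-4) + 6·(-7) + (-6)·10 = -4 - 42 - 60 = -106
|p| = √(1² + 6² + (-6)²) = √73 ≈ 8.544
|q| = √((-4)² + (-7)² + 10²) = √165 ≈ 12.85
cos θ = (p·q)/(|p||q|) = -106/(8.544·12.85) ≈ -0.9658
θ = arccos(-0.9658) ≈ 165°

165°


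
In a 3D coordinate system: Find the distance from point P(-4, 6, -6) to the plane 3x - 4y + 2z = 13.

distance = |a·x₀ + b·y₀ + c·z₀ - d| / √(a² + b² + c²)
  = |3·(-4) + (-4)·6 + 2·(-6) - 13| / √(3² + (-4)² + 2²)
  = |-12 - 24 - 12 - 13| / √(9 + 16 + 4)
  = |-61| / √29
  = 61 / 5.385
  ≈ 11.33

11.33


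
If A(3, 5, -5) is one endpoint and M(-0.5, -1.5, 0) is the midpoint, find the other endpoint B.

B = 2M - A
  = (2·(-0.5) - 3, 2·(-1.5) - 5, 2·0 - (-5))
  = (-1 - 3, -3 - 5, 0 + 5)
  = (-4, -8, 5)

(-4, -8, 5)


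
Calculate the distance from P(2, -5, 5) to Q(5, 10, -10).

d = √[(x₂-x₁)² + (y₂-y₁)² + (z₂-z₁)²]
  = √[3² + 15² + (-15)²]
  = √[9 + 225 + 225]
  = √459
  ≈ 21.42

21.42


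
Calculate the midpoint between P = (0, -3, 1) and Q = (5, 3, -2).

M = ((x₁+x₂)/2, (y₁+y₂)/2, (z₁+z₂)/2)
  = ((0 + 5)/2, (-3 + 3)/2, (1 - 2)/2)
  = (5/2, 0/2, -1/2)
  = (2.5, 0, -0.5)

(2.5, 0, -0.5)


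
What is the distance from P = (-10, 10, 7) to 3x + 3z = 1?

distance = |a·x₀ + b·y₀ + c·z₀ - d| / √(a² + b² + c²)
  = |3·(-10) + 0·10 + 3·7 - 1| / √(3² + 0² + 3²)
  = |-30 + 0 + 21 - 1| / √(9 + 0 + 9)
  = |-10| / √18
  = 10 / 4.243
  ≈ 2.357

2.357


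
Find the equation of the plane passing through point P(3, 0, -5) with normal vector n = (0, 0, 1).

The plane through P with normal n = (a, b, c) satisfies n·(r - P) = 0,
i.e. ax + by + cz = a·x₀ + b·y₀ + c·z₀.
d = 0·3 + 0·0 + 1·(-5)
  = 0 + 0 - 5
  = -5
Equation: z = -5

z = -5
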